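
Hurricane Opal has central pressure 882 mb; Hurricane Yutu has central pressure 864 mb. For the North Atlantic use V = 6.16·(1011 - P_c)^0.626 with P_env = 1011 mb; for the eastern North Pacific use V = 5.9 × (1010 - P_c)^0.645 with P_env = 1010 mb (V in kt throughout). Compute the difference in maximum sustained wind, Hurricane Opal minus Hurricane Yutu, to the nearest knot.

-18 kt

Hurricane Opal: ΔP = 129; V ≈ 6.16 × 129^0.626 ≈ 129.07 kt.
Hurricane Yutu: ΔP = 146; V ≈ 5.9 × 146^0.645 ≈ 146.85 kt.
Difference ≈ 129.07 − 146.85 = -17.78 → -18 kt.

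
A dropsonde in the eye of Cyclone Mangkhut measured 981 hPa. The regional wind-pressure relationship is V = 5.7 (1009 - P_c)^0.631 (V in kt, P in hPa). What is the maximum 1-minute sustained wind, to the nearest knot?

ΔP = 1009 − 981 = 28 hPa.
28^0.631 ≈ 8.188.
V ≈ 5.7 × 8.188 ≈ 46.7 kt.

47 kt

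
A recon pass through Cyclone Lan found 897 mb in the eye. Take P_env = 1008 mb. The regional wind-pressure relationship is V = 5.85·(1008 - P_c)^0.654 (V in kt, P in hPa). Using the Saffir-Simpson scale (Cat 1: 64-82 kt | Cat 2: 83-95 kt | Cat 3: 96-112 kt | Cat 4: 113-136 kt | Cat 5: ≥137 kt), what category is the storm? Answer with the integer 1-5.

4

ΔP = 1008 − 897 = 111 mb.
V ≈ 5.85 × 111^0.654 = 5.85 × 21.76 ≈ 127 kt.
127 kt falls in the Category 4 band.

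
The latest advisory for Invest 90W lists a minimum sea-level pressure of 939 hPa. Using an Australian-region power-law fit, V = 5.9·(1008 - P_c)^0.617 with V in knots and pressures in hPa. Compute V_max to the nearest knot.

80 kt

ΔP = 1008 − 939 = 69 hPa.
69^0.617 ≈ 13.632.
V ≈ 5.9 × 13.632 ≈ 80.4 kt.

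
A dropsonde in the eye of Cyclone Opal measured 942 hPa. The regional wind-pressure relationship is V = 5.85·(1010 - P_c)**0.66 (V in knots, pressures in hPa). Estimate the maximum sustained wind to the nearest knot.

95 kt

ΔP = 1010 − 942 = 68 hPa.
68^0.66 ≈ 16.198.
V ≈ 5.85 × 16.198 ≈ 94.8 kt.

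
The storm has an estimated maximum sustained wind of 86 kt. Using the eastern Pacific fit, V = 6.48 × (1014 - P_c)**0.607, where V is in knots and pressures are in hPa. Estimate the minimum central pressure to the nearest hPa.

943 hPa

ΔP = (V / 6.48)^(1/0.607) = (86/6.48)^1.647.
86/6.48 = 13.272; 13.272^1.647 ≈ 70.79 hPa.
P_c = 1014 − 70.79 = 943.21 ≈ 943 hPa.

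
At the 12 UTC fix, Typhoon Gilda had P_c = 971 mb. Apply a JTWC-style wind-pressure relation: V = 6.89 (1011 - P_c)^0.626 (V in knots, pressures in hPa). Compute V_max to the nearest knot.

69 kt

ΔP = 1011 − 971 = 40 mb.
40^0.626 ≈ 10.067.
V ≈ 6.89 × 10.067 ≈ 69.4 kt.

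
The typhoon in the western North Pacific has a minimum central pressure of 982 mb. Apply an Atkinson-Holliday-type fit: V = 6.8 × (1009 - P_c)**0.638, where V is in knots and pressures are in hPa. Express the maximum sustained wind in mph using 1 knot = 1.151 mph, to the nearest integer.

ΔP = 1009 − 982 = 27 mb.
V ≈ 6.8 × 27^0.638 = 6.8 × 8.189 ≈ 55.683 kt.
55.683 × 1.151 ≈ 64.09 mph → 64 mph.

64 mph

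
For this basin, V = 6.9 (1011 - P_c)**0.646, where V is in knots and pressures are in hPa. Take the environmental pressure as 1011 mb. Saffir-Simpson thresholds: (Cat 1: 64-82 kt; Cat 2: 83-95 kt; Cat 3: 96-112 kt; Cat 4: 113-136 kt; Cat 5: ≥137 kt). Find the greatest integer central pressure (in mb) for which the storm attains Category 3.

952 mb

Category 3 begins at V = 96 kt.
Required ΔP = (96/6.9)^(1/0.646) = 13.913^1.548 ≈ 58.88 mb.
P_c ≤ 1011 − 58.88 = 952.12, so the highest integer P_c is 952 mb.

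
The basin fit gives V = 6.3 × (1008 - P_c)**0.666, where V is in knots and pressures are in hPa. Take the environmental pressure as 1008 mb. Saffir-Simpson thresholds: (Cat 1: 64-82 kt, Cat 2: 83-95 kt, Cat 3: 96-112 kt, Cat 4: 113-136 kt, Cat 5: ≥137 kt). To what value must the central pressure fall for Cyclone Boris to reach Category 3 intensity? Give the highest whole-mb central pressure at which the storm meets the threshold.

Category 3 begins at V = 96 kt.
Required ΔP = (96/6.3)^(1/0.666) = 15.238^1.502 ≈ 59.73 mb.
P_c ≤ 1008 − 59.73 = 948.27, so the highest integer P_c is 948 mb.

948 mb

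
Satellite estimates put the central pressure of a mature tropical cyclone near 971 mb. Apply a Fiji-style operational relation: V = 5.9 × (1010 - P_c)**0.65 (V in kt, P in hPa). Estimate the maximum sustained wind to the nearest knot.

64 kt

ΔP = 1010 − 971 = 39 mb.
39^0.65 ≈ 10.819.
V ≈ 5.9 × 10.819 ≈ 63.8 kt.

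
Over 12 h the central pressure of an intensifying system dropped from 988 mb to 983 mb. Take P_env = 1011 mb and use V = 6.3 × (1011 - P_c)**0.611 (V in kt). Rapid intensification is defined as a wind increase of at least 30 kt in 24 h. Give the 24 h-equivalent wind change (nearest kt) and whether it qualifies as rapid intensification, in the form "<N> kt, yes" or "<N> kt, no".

11 kt, no

V₁: ΔP = 23, V ≈ 6.3 × 23^0.611 ≈ 42.79 kt.
V₂: ΔP = 28, V ≈ 6.3 × 28^0.611 ≈ 48.26 kt.
ΔV over 12 h = 5.47 kt → 24 h equivalent = 5.47 × 24/12 ≈ 10.94 kt.
11 kt < 30 kt ⇒ not rapid intensification.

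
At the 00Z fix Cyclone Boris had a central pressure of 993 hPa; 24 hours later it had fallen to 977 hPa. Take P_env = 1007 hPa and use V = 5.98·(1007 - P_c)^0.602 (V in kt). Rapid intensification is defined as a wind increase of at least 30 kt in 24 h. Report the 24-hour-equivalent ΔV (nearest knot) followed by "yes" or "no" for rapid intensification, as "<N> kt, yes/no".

17 kt, no

V₁: ΔP = 14, V ≈ 5.98 × 14^0.602 ≈ 29.29 kt.
V₂: ΔP = 30, V ≈ 5.98 × 30^0.602 ≈ 46.34 kt.
ΔV over 24 h = 17.05 kt → 24 h equivalent = 17.05 × 24/24 ≈ 17.05 kt.
17 kt < 30 kt ⇒ not rapid intensification.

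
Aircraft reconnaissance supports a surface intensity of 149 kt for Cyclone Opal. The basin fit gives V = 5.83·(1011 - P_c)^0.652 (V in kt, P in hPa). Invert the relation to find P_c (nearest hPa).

867 hPa

ΔP = (V / 5.83)^(1/0.652) = (149/5.83)^1.534.
149/5.83 = 25.557; 25.557^1.534 ≈ 144.14 hPa.
P_c = 1011 − 144.14 = 866.86 ≈ 867 hPa.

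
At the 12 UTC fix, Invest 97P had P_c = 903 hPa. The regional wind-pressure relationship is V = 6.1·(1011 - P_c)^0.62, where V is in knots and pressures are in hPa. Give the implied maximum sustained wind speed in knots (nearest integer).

ΔP = 1011 − 903 = 108 hPa.
108^0.62 ≈ 18.227.
V ≈ 6.1 × 18.227 ≈ 111.2 kt.

111 kt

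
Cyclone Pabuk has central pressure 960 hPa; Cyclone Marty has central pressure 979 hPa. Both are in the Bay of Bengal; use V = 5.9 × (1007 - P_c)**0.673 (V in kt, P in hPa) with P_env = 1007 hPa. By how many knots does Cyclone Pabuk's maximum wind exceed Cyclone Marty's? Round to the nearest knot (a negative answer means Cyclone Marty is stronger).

23 kt

Cyclone Pabuk: ΔP = 47; V ≈ 5.9 × 47^0.673 ≈ 78.74 kt.
Cyclone Marty: ΔP = 28; V ≈ 5.9 × 28^0.673 ≈ 55.56 kt.
Difference ≈ 78.74 − 55.56 = 23.18 → 23 kt.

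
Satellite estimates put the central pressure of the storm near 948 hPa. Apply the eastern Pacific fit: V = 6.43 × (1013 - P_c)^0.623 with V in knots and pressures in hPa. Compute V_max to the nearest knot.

87 kt

ΔP = 1013 − 948 = 65 hPa.
65^0.623 ≈ 13.472.
V ≈ 6.43 × 13.472 ≈ 86.6 kt.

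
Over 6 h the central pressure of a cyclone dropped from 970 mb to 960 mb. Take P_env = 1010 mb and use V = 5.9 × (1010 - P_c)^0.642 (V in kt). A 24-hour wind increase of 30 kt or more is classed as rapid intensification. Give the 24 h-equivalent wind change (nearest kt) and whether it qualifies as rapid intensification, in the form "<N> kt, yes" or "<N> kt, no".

39 kt, yes

V₁: ΔP = 40, V ≈ 5.9 × 40^0.642 ≈ 63.00 kt.
V₂: ΔP = 50, V ≈ 5.9 × 50^0.642 ≈ 72.71 kt.
ΔV over 6 h = 9.71 kt → 24 h equivalent = 9.71 × 24/6 ≈ 38.84 kt.
39 kt ≥ 30 kt ⇒ rapid intensification.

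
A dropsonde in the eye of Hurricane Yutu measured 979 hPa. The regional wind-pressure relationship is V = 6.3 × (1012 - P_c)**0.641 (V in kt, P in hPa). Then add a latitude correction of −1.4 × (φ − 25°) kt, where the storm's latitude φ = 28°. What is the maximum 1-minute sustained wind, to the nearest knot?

ΔP = 1012 − 979 = 33 hPa.
33^0.641 ≈ 9.405.
V ≈ 6.3 × 9.405 ≈ 59.3 kt.
Latitude correction: −1.4 × (28 − 25) = -4.2 kt.
Corrected V ≈ 55.1 kt → 55 kt.

55 kt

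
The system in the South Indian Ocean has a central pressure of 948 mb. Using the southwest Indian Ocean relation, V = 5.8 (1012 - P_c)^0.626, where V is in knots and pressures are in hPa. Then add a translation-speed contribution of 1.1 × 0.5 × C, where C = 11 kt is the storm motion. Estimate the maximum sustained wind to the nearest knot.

84 kt

ΔP = 1012 − 948 = 64 mb.
64^0.626 ≈ 13.510.
V ≈ 5.8 × 13.510 ≈ 78.4 kt.
Translation term: 1.1 × 0.5 × 11 = 6.05 kt.
Corrected V ≈ 84.45 kt → 84 kt.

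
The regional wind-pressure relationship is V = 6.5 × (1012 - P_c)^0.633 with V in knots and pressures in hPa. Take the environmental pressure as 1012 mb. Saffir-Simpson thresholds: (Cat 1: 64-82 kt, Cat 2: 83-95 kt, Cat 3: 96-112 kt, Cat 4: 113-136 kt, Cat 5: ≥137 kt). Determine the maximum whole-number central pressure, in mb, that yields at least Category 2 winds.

Category 2 begins at V = 83 kt.
Required ΔP = (83/6.5)^(1/0.633) = 12.769^1.580 ≈ 55.91 mb.
P_c ≤ 1012 − 55.91 = 956.09, so the highest integer P_c is 956 mb.

956 mb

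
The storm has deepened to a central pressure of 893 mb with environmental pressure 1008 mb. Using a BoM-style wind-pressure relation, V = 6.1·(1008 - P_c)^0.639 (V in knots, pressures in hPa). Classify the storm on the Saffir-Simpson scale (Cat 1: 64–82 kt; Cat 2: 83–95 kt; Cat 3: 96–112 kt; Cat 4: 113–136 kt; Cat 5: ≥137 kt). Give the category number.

ΔP = 1008 − 893 = 115 mb.
V ≈ 6.1 × 115^0.639 = 6.1 × 20.74 ≈ 127 kt.
127 kt falls in the Category 4 band.

4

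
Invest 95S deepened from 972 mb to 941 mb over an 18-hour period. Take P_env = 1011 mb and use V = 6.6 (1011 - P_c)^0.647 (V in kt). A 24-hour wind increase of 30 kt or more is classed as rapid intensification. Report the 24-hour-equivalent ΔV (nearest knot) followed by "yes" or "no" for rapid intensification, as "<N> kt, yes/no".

43 kt, yes

V₁: ΔP = 39, V ≈ 6.6 × 39^0.647 ≈ 70.63 kt.
V₂: ΔP = 70, V ≈ 6.6 × 70^0.647 ≈ 103.12 kt.
ΔV over 18 h = 32.49 kt → 24 h equivalent = 32.49 × 24/18 ≈ 43.32 kt.
43 kt ≥ 30 kt ⇒ rapid intensification.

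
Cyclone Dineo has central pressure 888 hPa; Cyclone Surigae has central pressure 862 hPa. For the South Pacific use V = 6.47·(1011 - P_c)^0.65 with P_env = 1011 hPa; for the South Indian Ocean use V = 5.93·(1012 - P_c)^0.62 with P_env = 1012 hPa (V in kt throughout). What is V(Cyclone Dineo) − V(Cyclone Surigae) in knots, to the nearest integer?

Cyclone Dineo: ΔP = 123; V ≈ 6.47 × 123^0.65 ≈ 147.69 kt.
Cyclone Surigae: ΔP = 150; V ≈ 5.93 × 150^0.62 ≈ 132.50 kt.
Difference ≈ 147.69 − 132.50 = 15.19 → 15 kt.

15 kt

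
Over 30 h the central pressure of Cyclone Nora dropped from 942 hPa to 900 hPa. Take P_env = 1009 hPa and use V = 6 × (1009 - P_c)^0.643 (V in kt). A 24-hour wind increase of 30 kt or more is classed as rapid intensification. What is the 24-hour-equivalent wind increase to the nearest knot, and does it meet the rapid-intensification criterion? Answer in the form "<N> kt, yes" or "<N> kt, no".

V₁: ΔP = 67, V ≈ 6 × 67^0.643 ≈ 89.60 kt.
V₂: ΔP = 109, V ≈ 6 × 109^0.643 ≈ 122.52 kt.
ΔV over 30 h = 32.92 kt → 24 h equivalent = 32.92 × 24/30 ≈ 26.34 kt.
26 kt < 30 kt ⇒ not rapid intensification.

26 kt, no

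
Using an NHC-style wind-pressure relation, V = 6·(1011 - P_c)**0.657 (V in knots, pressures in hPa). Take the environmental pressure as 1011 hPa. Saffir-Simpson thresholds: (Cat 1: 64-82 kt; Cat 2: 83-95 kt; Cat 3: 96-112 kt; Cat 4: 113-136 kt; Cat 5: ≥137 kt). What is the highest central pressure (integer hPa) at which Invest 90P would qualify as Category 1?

Category 1 begins at V = 64 kt.
Required ΔP = (64/6)^(1/0.657) = 10.667^1.522 ≈ 36.71 hPa.
P_c ≤ 1011 − 36.71 = 974.29, so the highest integer P_c is 974 hPa.

974 hPa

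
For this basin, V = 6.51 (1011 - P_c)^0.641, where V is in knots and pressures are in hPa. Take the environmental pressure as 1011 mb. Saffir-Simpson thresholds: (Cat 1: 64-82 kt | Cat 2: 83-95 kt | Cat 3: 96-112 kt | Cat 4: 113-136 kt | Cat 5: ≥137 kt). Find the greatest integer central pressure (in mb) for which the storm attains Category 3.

Category 3 begins at V = 96 kt.
Required ΔP = (96/6.51)^(1/0.641) = 14.747^1.560 ≈ 66.56 mb.
P_c ≤ 1011 − 66.56 = 944.44, so the highest integer P_c is 944 mb.

944 mb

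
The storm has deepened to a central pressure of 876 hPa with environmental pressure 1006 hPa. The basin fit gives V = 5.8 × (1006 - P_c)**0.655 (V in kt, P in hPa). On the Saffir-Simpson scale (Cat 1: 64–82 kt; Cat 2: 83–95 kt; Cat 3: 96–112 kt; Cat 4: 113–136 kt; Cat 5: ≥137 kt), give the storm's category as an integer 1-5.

ΔP = 1006 − 876 = 130 hPa.
V ≈ 5.8 × 130^0.655 = 5.8 × 24.25 ≈ 141 kt.
141 kt falls in the Category 5 band.

5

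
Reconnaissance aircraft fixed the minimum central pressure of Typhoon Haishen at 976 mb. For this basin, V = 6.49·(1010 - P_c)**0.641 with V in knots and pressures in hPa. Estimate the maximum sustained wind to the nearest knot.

62 kt

ΔP = 1010 − 976 = 34 mb.
34^0.641 ≈ 9.587.
V ≈ 6.49 × 9.587 ≈ 62.2 kt.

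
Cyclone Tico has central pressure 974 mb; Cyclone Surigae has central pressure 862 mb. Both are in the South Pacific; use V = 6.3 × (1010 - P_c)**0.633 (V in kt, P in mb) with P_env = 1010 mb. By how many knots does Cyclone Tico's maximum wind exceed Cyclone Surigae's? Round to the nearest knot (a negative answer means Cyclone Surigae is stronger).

-88 kt

Cyclone Tico: ΔP = 36; V ≈ 6.3 × 36^0.633 ≈ 60.88 kt.
Cyclone Surigae: ΔP = 148; V ≈ 6.3 × 148^0.633 ≈ 148.98 kt.
Difference ≈ 60.88 − 148.98 = -88.10 → -88 kt.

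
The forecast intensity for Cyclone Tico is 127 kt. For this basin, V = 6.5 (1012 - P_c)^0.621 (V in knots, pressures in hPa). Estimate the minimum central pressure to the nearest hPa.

892 hPa

ΔP = (V / 6.5)^(1/0.621) = (127/6.5)^1.610.
127/6.5 = 19.538; 19.538^1.610 ≈ 119.87 hPa.
P_c = 1012 − 119.87 = 892.13 ≈ 892 hPa.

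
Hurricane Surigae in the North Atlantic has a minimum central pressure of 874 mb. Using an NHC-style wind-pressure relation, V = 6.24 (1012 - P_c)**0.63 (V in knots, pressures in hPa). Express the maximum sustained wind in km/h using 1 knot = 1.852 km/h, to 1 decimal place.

257.6 km/h

ΔP = 1012 − 874 = 138 mb.
V ≈ 6.24 × 138^0.63 = 6.24 × 22.291 ≈ 139.094 kt.
139.094 × 1.852 ≈ 257.60 km/h → 257.6 km/h.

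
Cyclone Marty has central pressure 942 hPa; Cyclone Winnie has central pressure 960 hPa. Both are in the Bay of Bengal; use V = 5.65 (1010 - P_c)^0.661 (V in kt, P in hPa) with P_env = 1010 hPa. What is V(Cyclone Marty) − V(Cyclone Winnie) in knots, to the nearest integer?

Cyclone Marty: ΔP = 68; V ≈ 5.65 × 68^0.661 ≈ 91.90 kt.
Cyclone Winnie: ΔP = 50; V ≈ 5.65 × 50^0.661 ≈ 75.00 kt.
Difference ≈ 91.90 − 75.00 = 16.90 → 17 kt.

17 kt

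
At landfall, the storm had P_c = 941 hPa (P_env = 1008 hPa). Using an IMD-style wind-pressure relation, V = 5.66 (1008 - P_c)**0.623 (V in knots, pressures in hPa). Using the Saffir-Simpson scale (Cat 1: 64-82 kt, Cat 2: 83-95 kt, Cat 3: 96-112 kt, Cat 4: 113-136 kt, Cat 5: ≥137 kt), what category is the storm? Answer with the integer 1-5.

ΔP = 1008 − 941 = 67 hPa.
V ≈ 5.66 × 67^0.623 = 5.66 × 13.73 ≈ 78 kt.
78 kt falls in the Category 1 band.

1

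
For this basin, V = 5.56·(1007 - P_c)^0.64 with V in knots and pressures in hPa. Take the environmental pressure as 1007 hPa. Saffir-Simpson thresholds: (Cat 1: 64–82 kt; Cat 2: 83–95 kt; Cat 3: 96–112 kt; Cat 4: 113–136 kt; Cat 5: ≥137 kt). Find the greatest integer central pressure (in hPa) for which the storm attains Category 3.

Category 3 begins at V = 96 kt.
Required ΔP = (96/5.56)^(1/0.64) = 17.266^1.562 ≈ 85.73 hPa.
P_c ≤ 1007 − 85.73 = 921.27, so the highest integer P_c is 921 hPa.

921 hPa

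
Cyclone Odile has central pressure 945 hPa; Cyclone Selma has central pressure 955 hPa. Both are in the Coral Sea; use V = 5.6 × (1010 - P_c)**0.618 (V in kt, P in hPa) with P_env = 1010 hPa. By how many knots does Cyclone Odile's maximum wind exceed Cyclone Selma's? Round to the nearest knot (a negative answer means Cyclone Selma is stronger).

7 kt

Cyclone Odile: ΔP = 65; V ≈ 5.6 × 65^0.618 ≈ 73.89 kt.
Cyclone Selma: ΔP = 55; V ≈ 5.6 × 55^0.618 ≈ 66.64 kt.
Difference ≈ 73.89 − 66.64 = 7.25 → 7 kt.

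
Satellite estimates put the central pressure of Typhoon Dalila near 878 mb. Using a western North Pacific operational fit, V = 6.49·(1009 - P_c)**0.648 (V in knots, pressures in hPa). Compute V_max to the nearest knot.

153 kt

ΔP = 1009 − 878 = 131 mb.
131^0.648 ≈ 23.550.
V ≈ 6.49 × 23.550 ≈ 152.8 kt.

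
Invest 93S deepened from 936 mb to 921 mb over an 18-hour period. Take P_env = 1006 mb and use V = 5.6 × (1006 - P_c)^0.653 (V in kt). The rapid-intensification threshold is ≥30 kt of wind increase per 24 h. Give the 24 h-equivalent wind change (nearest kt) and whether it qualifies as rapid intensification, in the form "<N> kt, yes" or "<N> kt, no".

16 kt, no

V₁: ΔP = 70, V ≈ 5.6 × 70^0.653 ≈ 89.75 kt.
V₂: ΔP = 85, V ≈ 5.6 × 85^0.653 ≈ 101.88 kt.
ΔV over 18 h = 12.13 kt → 24 h equivalent = 12.13 × 24/18 ≈ 16.17 kt.
16 kt < 30 kt ⇒ not rapid intensification.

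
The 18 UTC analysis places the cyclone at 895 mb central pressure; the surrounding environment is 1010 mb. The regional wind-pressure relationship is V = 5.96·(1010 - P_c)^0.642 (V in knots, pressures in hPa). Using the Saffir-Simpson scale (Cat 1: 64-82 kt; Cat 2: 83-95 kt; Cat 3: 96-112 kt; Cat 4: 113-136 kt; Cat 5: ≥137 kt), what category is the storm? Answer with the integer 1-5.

4

ΔP = 1010 − 895 = 115 mb.
V ≈ 5.96 × 115^0.642 = 5.96 × 21.04 ≈ 125 kt.
125 kt falls in the Category 4 band.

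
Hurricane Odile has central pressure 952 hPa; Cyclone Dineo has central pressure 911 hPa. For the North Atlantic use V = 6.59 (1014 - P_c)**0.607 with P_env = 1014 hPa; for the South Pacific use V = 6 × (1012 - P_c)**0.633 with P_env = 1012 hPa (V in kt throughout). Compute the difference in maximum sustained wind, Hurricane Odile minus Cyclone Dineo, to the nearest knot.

-31 kt

Hurricane Odile: ΔP = 62; V ≈ 6.59 × 62^0.607 ≈ 80.70 kt.
Cyclone Dineo: ΔP = 101; V ≈ 6 × 101^0.633 ≈ 111.40 kt.
Difference ≈ 80.70 − 111.40 = -30.70 → -31 kt.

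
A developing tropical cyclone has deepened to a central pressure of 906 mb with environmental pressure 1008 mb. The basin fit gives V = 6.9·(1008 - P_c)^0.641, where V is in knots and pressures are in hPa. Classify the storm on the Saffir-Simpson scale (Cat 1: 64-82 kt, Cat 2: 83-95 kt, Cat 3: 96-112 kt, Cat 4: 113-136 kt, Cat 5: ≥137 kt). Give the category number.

ΔP = 1008 − 906 = 102 mb.
V ≈ 6.9 × 102^0.641 = 6.9 × 19.39 ≈ 134 kt.
134 kt falls in the Category 4 band.

4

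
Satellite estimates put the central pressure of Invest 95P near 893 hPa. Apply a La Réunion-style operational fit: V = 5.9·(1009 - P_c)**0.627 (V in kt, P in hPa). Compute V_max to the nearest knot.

ΔP = 1009 − 893 = 116 hPa.
116^0.627 ≈ 19.698.
V ≈ 5.9 × 19.698 ≈ 116.2 kt.

116 kt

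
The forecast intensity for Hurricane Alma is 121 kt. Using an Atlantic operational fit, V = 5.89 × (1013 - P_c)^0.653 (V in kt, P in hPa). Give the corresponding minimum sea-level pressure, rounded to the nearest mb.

911 mb

ΔP = (V / 5.89)^(1/0.653) = (121/5.89)^1.531.
121/5.89 = 20.543; 20.543^1.531 ≈ 102.38 mb.
P_c = 1013 − 102.38 = 910.62 ≈ 911 mb.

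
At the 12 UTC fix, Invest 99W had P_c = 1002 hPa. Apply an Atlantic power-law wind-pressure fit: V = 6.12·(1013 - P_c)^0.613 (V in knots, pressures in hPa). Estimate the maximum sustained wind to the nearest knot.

27 kt

ΔP = 1013 − 1002 = 11 hPa.
11^0.613 ≈ 4.349.
V ≈ 6.12 × 4.349 ≈ 26.6 kt.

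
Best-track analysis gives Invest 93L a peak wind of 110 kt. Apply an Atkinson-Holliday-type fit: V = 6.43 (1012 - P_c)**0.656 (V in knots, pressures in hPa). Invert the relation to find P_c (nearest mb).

936 mb

ΔP = (V / 6.43)^(1/0.656) = (110/6.43)^1.524.
110/6.43 = 17.107; 17.107^1.524 ≈ 75.83 mb.
P_c = 1012 − 75.83 = 936.17 ≈ 936 mb.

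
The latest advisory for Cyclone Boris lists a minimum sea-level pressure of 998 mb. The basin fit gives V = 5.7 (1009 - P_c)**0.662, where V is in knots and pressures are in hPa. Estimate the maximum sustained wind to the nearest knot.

28 kt

ΔP = 1009 − 998 = 11 mb.
11^0.662 ≈ 4.891.
V ≈ 5.7 × 4.891 ≈ 27.9 kt.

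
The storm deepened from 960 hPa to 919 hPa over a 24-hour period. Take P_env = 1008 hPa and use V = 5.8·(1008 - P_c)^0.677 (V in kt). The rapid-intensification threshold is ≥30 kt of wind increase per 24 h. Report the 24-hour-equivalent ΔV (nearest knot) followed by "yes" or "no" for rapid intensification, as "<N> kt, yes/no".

V₁: ΔP = 48, V ≈ 5.8 × 48^0.677 ≈ 79.73 kt.
V₂: ΔP = 89, V ≈ 5.8 × 89^0.677 ≈ 121.11 kt.
ΔV over 24 h = 41.38 kt → 24 h equivalent = 41.38 × 24/24 ≈ 41.38 kt.
41 kt ≥ 30 kt ⇒ rapid intensification.

41 kt, yes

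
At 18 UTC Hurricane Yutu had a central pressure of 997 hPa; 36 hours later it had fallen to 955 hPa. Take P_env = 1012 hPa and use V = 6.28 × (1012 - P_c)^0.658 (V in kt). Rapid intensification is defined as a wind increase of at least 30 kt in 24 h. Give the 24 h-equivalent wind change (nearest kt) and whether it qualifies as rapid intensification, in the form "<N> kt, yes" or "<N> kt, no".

V₁: ΔP = 15, V ≈ 6.28 × 15^0.658 ≈ 37.31 kt.
V₂: ΔP = 57, V ≈ 6.28 × 57^0.658 ≈ 89.81 kt.
ΔV over 36 h = 52.50 kt → 24 h equivalent = 52.50 × 24/36 ≈ 35.00 kt.
35 kt ≥ 30 kt ⇒ rapid intensification.

35 kt, yes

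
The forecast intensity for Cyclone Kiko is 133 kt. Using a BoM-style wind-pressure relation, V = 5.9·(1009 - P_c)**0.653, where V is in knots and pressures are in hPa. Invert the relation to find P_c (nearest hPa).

891 hPa

ΔP = (V / 5.9)^(1/0.653) = (133/5.9)^1.531.
133/5.9 = 22.542; 22.542^1.531 ≈ 118.03 hPa.
P_c = 1009 − 118.03 = 890.97 ≈ 891 hPa.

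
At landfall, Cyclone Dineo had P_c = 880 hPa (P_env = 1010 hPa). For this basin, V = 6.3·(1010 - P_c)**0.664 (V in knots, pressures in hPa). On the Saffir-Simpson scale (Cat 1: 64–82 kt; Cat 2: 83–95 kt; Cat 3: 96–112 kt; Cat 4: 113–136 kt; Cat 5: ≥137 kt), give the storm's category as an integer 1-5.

5

ΔP = 1010 − 880 = 130 hPa.
V ≈ 6.3 × 130^0.664 = 6.3 × 25.33 ≈ 160 kt.
160 kt falls in the Category 5 band.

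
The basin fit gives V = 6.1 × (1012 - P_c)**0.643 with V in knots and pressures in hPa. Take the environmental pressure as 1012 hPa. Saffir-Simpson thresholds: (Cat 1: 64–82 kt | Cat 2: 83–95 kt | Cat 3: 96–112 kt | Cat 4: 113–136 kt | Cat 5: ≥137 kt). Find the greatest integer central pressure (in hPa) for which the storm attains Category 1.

Category 1 begins at V = 64 kt.
Required ΔP = (64/6.1)^(1/0.643) = 10.492^1.555 ≈ 38.69 hPa.
P_c ≤ 1012 − 38.69 = 973.31, so the highest integer P_c is 973 hPa.

973 hPa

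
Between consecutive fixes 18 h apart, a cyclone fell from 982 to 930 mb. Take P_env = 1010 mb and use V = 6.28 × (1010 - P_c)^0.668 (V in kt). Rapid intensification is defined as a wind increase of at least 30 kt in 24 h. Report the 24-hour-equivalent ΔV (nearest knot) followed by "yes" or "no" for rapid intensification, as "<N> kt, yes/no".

79 kt, yes

V₁: ΔP = 28, V ≈ 6.28 × 28^0.668 ≈ 58.16 kt.
V₂: ΔP = 80, V ≈ 6.28 × 80^0.668 ≈ 117.28 kt.
ΔV over 18 h = 59.12 kt → 24 h equivalent = 59.12 × 24/18 ≈ 78.83 kt.
79 kt ≥ 30 kt ⇒ rapid intensification.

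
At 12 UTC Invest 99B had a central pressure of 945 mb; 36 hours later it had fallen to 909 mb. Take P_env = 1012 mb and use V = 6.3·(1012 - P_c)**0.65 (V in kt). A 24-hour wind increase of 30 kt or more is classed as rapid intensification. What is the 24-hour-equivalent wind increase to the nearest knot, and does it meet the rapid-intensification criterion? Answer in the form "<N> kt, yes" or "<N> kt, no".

V₁: ΔP = 67, V ≈ 6.3 × 67^0.65 ≈ 96.89 kt.
V₂: ΔP = 103, V ≈ 6.3 × 103^0.65 ≈ 128.14 kt.
ΔV over 36 h = 31.25 kt → 24 h equivalent = 31.25 × 24/36 ≈ 20.83 kt.
21 kt < 30 kt ⇒ not rapid intensification.

21 kt, no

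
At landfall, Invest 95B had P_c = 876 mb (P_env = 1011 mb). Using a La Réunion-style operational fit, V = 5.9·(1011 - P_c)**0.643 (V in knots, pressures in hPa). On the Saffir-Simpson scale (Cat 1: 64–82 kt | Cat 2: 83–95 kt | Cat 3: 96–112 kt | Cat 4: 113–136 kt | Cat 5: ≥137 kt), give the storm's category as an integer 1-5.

ΔP = 1011 − 876 = 135 mb.
V ≈ 5.9 × 135^0.643 = 5.9 × 23.43 ≈ 138 kt.
138 kt falls in the Category 5 band.

5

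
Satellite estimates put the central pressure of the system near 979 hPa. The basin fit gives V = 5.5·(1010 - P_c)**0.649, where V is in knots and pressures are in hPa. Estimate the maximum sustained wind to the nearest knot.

51 kt

ΔP = 1010 − 979 = 31 hPa.
31^0.649 ≈ 9.287.
V ≈ 5.5 × 9.287 ≈ 51.1 kt.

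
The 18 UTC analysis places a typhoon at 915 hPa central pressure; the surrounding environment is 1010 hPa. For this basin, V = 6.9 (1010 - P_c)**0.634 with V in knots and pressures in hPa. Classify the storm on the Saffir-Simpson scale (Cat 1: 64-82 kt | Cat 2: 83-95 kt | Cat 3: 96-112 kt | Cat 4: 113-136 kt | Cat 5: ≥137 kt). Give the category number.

ΔP = 1010 − 915 = 95 hPa.
V ≈ 6.9 × 95^0.634 = 6.9 × 17.94 ≈ 124 kt.
124 kt falls in the Category 4 band.

4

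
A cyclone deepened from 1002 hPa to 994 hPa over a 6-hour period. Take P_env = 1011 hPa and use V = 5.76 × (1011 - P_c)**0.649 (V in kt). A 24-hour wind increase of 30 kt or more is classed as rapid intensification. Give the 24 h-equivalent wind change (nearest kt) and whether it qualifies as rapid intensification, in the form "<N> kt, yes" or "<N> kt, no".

V₁: ΔP = 9, V ≈ 5.76 × 9^0.649 ≈ 23.97 kt.
V₂: ΔP = 17, V ≈ 5.76 × 17^0.649 ≈ 36.22 kt.
ΔV over 6 h = 12.25 kt → 24 h equivalent = 12.25 × 24/6 ≈ 49.00 kt.
49 kt ≥ 30 kt ⇒ rapid intensification.

49 kt, yes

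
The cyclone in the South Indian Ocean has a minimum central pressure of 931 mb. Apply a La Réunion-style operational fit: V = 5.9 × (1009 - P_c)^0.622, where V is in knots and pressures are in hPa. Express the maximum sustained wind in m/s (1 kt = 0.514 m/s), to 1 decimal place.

ΔP = 1009 − 931 = 78 mb.
V ≈ 5.9 × 78^0.622 = 5.9 × 15.027 ≈ 88.661 kt.
88.661 × 0.514 ≈ 45.57 m/s → 45.6 m/s.

45.6 m/s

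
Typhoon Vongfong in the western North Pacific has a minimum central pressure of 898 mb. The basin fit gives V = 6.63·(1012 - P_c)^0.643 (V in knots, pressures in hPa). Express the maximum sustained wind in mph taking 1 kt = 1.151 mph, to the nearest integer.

ΔP = 1012 − 898 = 114 mb.
V ≈ 6.63 × 114^0.643 = 6.63 × 21.018 ≈ 139.349 kt.
139.349 × 1.151 ≈ 160.39 mph → 160 mph.

160 mph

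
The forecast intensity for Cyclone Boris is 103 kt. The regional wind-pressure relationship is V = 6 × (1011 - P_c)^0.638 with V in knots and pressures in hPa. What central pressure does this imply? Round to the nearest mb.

925 mb

ΔP = (V / 6)^(1/0.638) = (103/6)^1.567.
103/6 = 17.167; 17.167^1.567 ≈ 86.15 mb.
P_c = 1011 − 86.15 = 924.85 ≈ 925 mb.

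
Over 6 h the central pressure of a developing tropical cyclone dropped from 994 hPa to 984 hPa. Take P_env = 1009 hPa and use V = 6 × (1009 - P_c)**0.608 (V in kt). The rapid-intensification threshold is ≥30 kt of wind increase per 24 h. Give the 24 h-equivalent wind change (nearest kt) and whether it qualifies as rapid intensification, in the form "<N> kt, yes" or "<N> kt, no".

V₁: ΔP = 15, V ≈ 6 × 15^0.608 ≈ 31.13 kt.
V₂: ΔP = 25, V ≈ 6 × 25^0.608 ≈ 42.47 kt.
ΔV over 6 h = 11.34 kt → 24 h equivalent = 11.34 × 24/6 ≈ 45.36 kt.
45 kt ≥ 30 kt ⇒ rapid intensification.

45 kt, yes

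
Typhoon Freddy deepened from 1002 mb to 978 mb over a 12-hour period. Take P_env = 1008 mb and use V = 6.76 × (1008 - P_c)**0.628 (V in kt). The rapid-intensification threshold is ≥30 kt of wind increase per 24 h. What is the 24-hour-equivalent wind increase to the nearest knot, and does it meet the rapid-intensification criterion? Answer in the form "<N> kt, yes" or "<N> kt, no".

V₁: ΔP = 6, V ≈ 6.76 × 6^0.628 ≈ 20.83 kt.
V₂: ΔP = 30, V ≈ 6.76 × 30^0.628 ≈ 57.22 kt.
ΔV over 12 h = 36.39 kt → 24 h equivalent = 36.39 × 24/12 ≈ 72.78 kt.
73 kt ≥ 30 kt ⇒ rapid intensification.

73 kt, yes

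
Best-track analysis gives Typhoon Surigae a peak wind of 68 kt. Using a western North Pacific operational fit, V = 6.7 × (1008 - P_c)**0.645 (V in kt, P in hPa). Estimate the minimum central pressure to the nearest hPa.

ΔP = (V / 6.7)^(1/0.645) = (68/6.7)^1.550.
68/6.7 = 10.149; 10.149^1.550 ≈ 36.34 hPa.
P_c = 1008 − 36.34 = 971.66 ≈ 972 hPa.

972 hPa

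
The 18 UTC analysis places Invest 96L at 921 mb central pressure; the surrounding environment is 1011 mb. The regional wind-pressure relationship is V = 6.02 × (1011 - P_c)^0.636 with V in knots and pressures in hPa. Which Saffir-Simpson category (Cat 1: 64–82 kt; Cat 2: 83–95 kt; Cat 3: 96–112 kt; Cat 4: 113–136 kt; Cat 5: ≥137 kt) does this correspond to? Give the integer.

ΔP = 1011 − 921 = 90 mb.
V ≈ 6.02 × 90^0.636 = 6.02 × 17.49 ≈ 105 kt.
105 kt falls in the Category 3 band.

3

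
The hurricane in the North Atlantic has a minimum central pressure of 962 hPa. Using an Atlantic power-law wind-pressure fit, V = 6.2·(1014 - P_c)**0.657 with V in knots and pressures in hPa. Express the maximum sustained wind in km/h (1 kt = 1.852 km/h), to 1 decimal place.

ΔP = 1014 − 962 = 52 hPa.
V ≈ 6.2 × 52^0.657 = 6.2 × 13.410 ≈ 83.139 kt.
83.139 × 1.852 ≈ 153.97 km/h → 154.0 km/h.

154.0 km/h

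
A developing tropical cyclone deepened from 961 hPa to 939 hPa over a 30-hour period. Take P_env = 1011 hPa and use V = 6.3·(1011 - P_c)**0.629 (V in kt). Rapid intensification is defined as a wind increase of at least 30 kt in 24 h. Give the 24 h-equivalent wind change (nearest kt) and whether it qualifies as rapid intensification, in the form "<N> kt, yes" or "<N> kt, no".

15 kt, no

V₁: ΔP = 50, V ≈ 6.3 × 50^0.629 ≈ 73.79 kt.
V₂: ΔP = 72, V ≈ 6.3 × 72^0.629 ≈ 92.81 kt.
ΔV over 30 h = 19.02 kt → 24 h equivalent = 19.02 × 24/30 ≈ 15.22 kt.
15 kt < 30 kt ⇒ not rapid intensification.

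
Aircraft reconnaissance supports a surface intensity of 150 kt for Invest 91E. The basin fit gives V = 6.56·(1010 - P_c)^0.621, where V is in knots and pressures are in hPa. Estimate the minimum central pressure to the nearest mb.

ΔP = (V / 6.56)^(1/0.621) = (150/6.56)^1.610.
150/6.56 = 22.866; 22.866^1.610 ≈ 154.42 mb.
P_c = 1010 − 154.42 = 855.58 ≈ 856 mb.

856 mb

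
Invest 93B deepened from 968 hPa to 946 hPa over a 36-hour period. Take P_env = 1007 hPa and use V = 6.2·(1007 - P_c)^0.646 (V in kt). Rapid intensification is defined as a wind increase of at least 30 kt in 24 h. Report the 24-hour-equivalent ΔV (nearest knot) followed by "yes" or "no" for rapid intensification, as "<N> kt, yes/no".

15 kt, no

V₁: ΔP = 39, V ≈ 6.2 × 39^0.646 ≈ 66.10 kt.
V₂: ΔP = 61, V ≈ 6.2 × 61^0.646 ≈ 88.25 kt.
ΔV over 36 h = 22.15 kt → 24 h equivalent = 22.15 × 24/36 ≈ 14.77 kt.
15 kt < 30 kt ⇒ not rapid intensification.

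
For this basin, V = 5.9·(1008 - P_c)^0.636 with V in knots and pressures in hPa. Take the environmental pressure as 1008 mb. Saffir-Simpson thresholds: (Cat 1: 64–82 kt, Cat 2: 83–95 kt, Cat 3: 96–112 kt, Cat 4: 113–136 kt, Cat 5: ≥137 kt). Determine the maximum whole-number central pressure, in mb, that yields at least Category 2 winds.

Category 2 begins at V = 83 kt.
Required ΔP = (83/5.9)^(1/0.636) = 14.068^1.572 ≈ 63.88 mb.
P_c ≤ 1008 − 63.88 = 944.12, so the highest integer P_c is 944 mb.

944 mb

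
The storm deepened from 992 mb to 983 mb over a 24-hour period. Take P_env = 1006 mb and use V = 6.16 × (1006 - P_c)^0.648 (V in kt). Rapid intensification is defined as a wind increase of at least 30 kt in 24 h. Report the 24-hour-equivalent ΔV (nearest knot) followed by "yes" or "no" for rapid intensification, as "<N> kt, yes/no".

V₁: ΔP = 14, V ≈ 6.16 × 14^0.648 ≈ 34.06 kt.
V₂: ΔP = 23, V ≈ 6.16 × 23^0.648 ≈ 46.99 kt.
ΔV over 24 h = 12.93 kt → 24 h equivalent = 12.93 × 24/24 ≈ 12.93 kt.
13 kt < 30 kt ⇒ not rapid intensification.

13 kt, no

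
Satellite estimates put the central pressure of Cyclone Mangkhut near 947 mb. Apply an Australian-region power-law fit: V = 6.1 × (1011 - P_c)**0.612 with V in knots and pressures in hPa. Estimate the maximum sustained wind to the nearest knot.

ΔP = 1011 − 947 = 64 mb.
64^0.612 ≈ 12.746.
V ≈ 6.1 × 12.746 ≈ 77.8 kt.

78 kt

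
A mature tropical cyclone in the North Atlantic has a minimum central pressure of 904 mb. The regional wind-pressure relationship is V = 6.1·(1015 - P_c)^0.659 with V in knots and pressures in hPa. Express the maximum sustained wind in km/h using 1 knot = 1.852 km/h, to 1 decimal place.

251.7 km/h

ΔP = 1015 − 904 = 111 mb.
V ≈ 6.1 × 111^0.659 = 6.1 × 22.278 ≈ 135.893 kt.
135.893 × 1.852 ≈ 251.67 km/h → 251.7 km/h.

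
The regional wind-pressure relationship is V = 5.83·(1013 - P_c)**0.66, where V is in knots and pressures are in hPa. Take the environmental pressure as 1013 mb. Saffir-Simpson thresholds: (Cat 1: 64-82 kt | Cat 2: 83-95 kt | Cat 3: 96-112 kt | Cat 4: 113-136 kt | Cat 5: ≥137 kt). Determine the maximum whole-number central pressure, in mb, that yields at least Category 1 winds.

Category 1 begins at V = 64 kt.
Required ΔP = (64/5.83)^(1/0.66) = 10.978^1.515 ≈ 37.72 mb.
P_c ≤ 1013 − 37.72 = 975.28, so the highest integer P_c is 975 mb.

975 mb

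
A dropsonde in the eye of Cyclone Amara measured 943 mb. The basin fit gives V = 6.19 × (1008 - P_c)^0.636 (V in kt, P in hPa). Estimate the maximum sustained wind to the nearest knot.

88 kt

ΔP = 1008 − 943 = 65 mb.
65^0.636 ≈ 14.224.
V ≈ 6.19 × 14.224 ≈ 88.0 kt.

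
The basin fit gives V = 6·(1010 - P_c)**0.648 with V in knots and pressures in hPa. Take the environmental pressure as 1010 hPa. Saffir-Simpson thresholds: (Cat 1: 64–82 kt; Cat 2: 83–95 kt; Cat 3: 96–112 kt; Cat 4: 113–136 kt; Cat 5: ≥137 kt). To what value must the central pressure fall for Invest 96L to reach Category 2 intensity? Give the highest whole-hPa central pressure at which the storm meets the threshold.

Category 2 begins at V = 83 kt.
Required ΔP = (83/6)^(1/0.648) = 13.833^1.543 ≈ 57.64 hPa.
P_c ≤ 1010 − 57.64 = 952.36, so the highest integer P_c is 952 hPa.

952 hPa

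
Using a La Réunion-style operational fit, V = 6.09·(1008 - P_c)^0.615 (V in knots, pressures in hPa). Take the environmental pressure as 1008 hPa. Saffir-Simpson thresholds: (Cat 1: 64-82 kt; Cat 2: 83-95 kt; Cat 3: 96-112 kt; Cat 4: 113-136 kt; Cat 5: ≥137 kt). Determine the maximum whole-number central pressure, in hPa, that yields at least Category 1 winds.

962 hPa

Category 1 begins at V = 64 kt.
Required ΔP = (64/6.09)^(1/0.615) = 10.509^1.626 ≈ 45.82 hPa.
P_c ≤ 1008 − 45.82 = 962.18, so the highest integer P_c is 962 hPa.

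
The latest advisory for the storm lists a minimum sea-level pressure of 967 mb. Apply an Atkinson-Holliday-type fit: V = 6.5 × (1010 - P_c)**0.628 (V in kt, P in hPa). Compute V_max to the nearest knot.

69 kt

ΔP = 1010 − 967 = 43 mb.
43^0.628 ≈ 10.613.
V ≈ 6.5 × 10.613 ≈ 69.0 kt.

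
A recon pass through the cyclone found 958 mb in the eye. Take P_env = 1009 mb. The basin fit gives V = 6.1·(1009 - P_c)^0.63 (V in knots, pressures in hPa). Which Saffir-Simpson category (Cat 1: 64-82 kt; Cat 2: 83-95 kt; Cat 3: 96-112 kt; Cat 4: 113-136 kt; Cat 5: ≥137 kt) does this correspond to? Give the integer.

ΔP = 1009 − 958 = 51 mb.
V ≈ 6.1 × 51^0.63 = 6.1 × 11.91 ≈ 73 kt.
73 kt falls in the Category 1 band.

1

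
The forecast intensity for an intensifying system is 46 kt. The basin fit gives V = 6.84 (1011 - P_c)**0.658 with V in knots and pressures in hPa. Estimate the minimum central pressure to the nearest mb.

993 mb

ΔP = (V / 6.84)^(1/0.658) = (46/6.84)^1.520.
46/6.84 = 6.725; 6.725^1.520 ≈ 18.11 mb.
P_c = 1011 − 18.11 = 992.89 ≈ 993 mb.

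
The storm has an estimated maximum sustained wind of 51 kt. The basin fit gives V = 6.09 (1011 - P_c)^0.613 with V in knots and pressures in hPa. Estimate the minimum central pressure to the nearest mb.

ΔP = (V / 6.09)^(1/0.613) = (51/6.09)^1.631.
51/6.09 = 8.374; 8.374^1.631 ≈ 32.04 mb.
P_c = 1011 − 32.04 = 978.96 ≈ 979 mb.

979 mb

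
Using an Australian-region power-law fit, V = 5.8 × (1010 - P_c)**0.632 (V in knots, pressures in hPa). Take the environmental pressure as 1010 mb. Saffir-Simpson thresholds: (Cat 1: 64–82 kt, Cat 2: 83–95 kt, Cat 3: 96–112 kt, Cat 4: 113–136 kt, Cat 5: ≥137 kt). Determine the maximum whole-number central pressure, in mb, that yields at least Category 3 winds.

925 mb

Category 3 begins at V = 96 kt.
Required ΔP = (96/5.8)^(1/0.632) = 16.552^1.582 ≈ 84.83 mb.
P_c ≤ 1010 − 84.83 = 925.17, so the highest integer P_c is 925 mb.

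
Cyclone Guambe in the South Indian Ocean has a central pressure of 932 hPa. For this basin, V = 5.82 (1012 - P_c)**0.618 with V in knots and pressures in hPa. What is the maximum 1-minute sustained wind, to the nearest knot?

ΔP = 1012 − 932 = 80 hPa.
80^0.618 ≈ 15.001.
V ≈ 5.82 × 15.001 ≈ 87.3 kt.

87 kt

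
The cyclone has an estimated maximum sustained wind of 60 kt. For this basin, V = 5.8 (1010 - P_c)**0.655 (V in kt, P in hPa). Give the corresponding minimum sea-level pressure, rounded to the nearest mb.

975 mb

ΔP = (V / 5.8)^(1/0.655) = (60/5.8)^1.527.
60/5.8 = 10.345; 10.345^1.527 ≈ 35.42 mb.
P_c = 1010 − 35.42 = 974.58 ≈ 975 mb.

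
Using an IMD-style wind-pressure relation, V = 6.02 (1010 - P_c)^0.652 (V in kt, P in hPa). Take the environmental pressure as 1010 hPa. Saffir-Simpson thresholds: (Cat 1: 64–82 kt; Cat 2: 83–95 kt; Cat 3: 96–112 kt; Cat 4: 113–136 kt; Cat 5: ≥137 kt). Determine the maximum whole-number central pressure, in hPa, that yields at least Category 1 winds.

972 hPa

Category 1 begins at V = 64 kt.
Required ΔP = (64/6.02)^(1/0.652) = 10.631^1.534 ≈ 37.54 hPa.
P_c ≤ 1010 − 37.54 = 972.46, so the highest integer P_c is 972 hPa.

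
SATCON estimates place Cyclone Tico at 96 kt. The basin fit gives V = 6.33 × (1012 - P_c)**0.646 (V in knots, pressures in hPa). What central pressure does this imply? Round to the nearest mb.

ΔP = (V / 6.33)^(1/0.646) = (96/6.33)^1.548.
96/6.33 = 15.166; 15.166^1.548 ≈ 67.29 mb.
P_c = 1012 − 67.29 = 944.71 ≈ 945 mb.

945 mb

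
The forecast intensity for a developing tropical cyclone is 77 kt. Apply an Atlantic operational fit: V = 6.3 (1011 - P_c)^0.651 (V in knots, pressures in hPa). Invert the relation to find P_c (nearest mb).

964 mb

ΔP = (V / 6.3)^(1/0.651) = (77/6.3)^1.536.
77/6.3 = 12.222; 12.222^1.536 ≈ 46.77 mb.
P_c = 1011 − 46.77 = 964.23 ≈ 964 mb.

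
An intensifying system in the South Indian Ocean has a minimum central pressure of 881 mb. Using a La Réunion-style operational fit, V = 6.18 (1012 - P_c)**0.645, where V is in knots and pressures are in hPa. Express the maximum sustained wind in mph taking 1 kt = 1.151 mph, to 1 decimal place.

ΔP = 1012 − 881 = 131 mb.
V ≈ 6.18 × 131^0.645 = 6.18 × 23.208 ≈ 143.426 kt.
143.426 × 1.151 ≈ 165.08 mph → 165.1 mph.

165.1 mph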